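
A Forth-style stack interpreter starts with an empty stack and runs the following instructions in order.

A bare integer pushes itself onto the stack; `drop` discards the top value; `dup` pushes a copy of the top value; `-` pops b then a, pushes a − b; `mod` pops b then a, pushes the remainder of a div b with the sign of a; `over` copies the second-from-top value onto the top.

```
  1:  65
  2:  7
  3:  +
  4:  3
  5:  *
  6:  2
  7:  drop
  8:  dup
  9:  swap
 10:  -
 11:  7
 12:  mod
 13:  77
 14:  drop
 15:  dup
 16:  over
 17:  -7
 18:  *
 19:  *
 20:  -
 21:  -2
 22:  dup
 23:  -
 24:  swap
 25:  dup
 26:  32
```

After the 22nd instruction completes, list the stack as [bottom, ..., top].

[0, -2, -2]

65   -> [65]
7    -> [65, 7]
+    -> [72]
3    -> [72, 3]
*    -> [216]
2    -> [216, 2]
drop -> [216]
dup  -> [216, 216]
swap -> [216, 216]
-    -> [0]
7    -> [0, 7]
mod  -> [0]
77   -> [0, 77]
drop -> [0]
dup  -> [0, 0]
over -> [0, 0, 0]
-7   -> [0, 0, 0, -7]
*    -> [0, 0, 0]
*    -> [0, 0]
-    -> [0]
-2   -> [0, -2]
dup  -> [0, -2, -2]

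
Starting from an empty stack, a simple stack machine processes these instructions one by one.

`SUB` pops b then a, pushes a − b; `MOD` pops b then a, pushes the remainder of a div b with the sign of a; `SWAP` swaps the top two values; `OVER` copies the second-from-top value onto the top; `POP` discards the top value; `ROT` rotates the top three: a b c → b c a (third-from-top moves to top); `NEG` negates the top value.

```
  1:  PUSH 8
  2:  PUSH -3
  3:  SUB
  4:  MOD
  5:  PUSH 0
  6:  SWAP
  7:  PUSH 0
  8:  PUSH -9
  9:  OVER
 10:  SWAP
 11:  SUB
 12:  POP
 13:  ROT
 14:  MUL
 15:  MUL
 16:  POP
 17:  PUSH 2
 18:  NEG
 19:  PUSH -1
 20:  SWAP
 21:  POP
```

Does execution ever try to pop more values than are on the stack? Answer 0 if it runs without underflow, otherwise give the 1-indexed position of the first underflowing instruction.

4

PUSH 8   8
PUSH -3  8 -3
SUB      11
MOD  — needs 2 operands, stack has 1 → underflow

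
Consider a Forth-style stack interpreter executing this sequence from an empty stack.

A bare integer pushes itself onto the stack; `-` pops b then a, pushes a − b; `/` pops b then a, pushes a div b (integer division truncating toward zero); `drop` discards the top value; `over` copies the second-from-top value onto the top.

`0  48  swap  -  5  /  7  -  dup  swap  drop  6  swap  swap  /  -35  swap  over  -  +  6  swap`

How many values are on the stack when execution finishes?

0    -> 0
48   -> 0 48
swap -> 48 0
-    -> 48
5    -> 48 5
/    -> 9
7    -> 9 7
-    -> 2
dup  -> 2 2
swap -> 2 2
drop -> 2
6    -> 2 6
swap -> 6 2
swap -> 2 6
/    -> 0
-35  -> 0 -35
swap -> -35 0
over -> -35 0 -35
-    -> -35 35
+    -> 0
6    -> 0 6
swap -> 6 0

2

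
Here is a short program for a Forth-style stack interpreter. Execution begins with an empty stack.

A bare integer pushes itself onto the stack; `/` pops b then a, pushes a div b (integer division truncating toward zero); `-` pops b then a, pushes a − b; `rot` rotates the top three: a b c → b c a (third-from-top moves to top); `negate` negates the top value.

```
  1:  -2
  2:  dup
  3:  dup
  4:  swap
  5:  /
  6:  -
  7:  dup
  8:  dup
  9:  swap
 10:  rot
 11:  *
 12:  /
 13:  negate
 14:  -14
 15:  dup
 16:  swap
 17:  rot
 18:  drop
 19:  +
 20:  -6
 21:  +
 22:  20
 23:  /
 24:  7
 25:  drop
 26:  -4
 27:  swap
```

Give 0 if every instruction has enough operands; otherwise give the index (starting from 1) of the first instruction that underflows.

-2     : -2
dup    : -2 -2
dup    : -2 -2 -2
swap   : -2 -2 -2
/      : -2 1
-      : -3
dup    : -3 -3
dup    : -3 -3 -3
swap   : -3 -3 -3
rot    : -3 -3 -3
*      : -3 9
/      : 0
negate : 0
-14    : 0 -14
dup    : 0 -14 -14
swap   : 0 -14 -14
rot    : -14 -14 0
drop   : -14 -14
+      : -28
-6     : -28 -6
+      : -34
20     : -34 20
/      : -1
7      : -1 7
drop   : -1
-4     : -1 -4
swap   : -4 -1

0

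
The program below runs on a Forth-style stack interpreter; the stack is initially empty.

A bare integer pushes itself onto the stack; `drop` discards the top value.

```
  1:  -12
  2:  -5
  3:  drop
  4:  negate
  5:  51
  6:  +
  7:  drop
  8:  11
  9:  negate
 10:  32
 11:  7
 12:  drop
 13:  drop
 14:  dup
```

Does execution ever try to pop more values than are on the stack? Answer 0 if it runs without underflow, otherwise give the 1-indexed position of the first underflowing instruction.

-12    → -12
-5     → -12 -5
drop   → -12
negate → 12
51     → 12 51
+      → 63
drop   → (empty)
11     → 11
negate → -11
32     → -11 32
7      → -11 32 7
drop   → -11 32
drop   → -11
dup    → -11 -11

0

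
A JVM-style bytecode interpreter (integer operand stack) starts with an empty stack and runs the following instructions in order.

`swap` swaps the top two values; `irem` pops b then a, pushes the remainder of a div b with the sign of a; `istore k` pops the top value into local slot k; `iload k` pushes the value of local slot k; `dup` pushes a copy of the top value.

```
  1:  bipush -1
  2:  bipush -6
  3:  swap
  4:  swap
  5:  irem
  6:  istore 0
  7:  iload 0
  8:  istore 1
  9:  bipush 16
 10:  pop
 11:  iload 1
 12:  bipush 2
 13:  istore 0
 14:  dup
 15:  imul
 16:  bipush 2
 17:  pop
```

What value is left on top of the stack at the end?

bipush -1 → -1
bipush -6 → -1 -6
swap      → -6 -1
swap      → -1 -6
irem      → -1
istore 0  → (empty)
iload 0   → -1
istore 1  → (empty)
bipush 16 → 16
pop       → (empty)
iload 1   → -1
bipush 2  → -1 2
istore 0  → -1
dup       → -1 -1
imul      → 1
bipush 2  → 1 2
pop       → 1

1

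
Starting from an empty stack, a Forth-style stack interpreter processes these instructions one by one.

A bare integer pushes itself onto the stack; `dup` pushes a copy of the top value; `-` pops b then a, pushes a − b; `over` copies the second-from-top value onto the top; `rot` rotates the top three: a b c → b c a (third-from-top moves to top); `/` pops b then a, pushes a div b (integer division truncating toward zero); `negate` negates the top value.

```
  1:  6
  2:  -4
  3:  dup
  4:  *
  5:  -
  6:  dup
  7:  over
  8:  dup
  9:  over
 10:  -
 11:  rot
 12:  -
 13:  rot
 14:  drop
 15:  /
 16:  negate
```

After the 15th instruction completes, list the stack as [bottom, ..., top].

[-1]

6    → [6]
-4   → [6, -4]
dup  → [6, -4, -4]
*    → [6, 16]
-    → [-10]
dup  → [-10, -10]
over → [-10, -10, -10]
dup  → [-10, -10, -10, -10]
over → [-10, -10, -10, -10, -10]
-    → [-10, -10, -10, 0]
rot  → [-10, -10, 0, -10]
-    → [-10, -10, 10]
rot  → [-10, 10, -10]
drop → [-10, 10]
/    → [-1]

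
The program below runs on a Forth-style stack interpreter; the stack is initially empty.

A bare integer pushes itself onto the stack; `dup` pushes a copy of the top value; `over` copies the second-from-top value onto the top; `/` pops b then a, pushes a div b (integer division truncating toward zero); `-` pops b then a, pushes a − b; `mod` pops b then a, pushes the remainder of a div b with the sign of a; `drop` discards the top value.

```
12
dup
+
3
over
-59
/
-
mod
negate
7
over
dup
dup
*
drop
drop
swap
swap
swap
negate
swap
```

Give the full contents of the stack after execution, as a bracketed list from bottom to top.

12     -> [12]
dup    -> [12, 12]
+      -> [24]
3      -> [24, 3]
over   -> [24, 3, 24]
-59    -> [24, 3, 24, -59]
/      -> [24, 3, 0]
-      -> [24, 3]
mod    -> [0]
negate -> [0]
7      -> [0, 7]
over   -> [0, 7, 0]
dup    -> [0, 7, 0, 0]
dup    -> [0, 7, 0, 0, 0]
*      -> [0, 7, 0, 0]
drop   -> [0, 7, 0]
drop   -> [0, 7]
swap   -> [7, 0]
swap   -> [0, 7]
swap   -> [7, 0]
negate -> [7, 0]
swap   -> [0, 7]

[0, 7]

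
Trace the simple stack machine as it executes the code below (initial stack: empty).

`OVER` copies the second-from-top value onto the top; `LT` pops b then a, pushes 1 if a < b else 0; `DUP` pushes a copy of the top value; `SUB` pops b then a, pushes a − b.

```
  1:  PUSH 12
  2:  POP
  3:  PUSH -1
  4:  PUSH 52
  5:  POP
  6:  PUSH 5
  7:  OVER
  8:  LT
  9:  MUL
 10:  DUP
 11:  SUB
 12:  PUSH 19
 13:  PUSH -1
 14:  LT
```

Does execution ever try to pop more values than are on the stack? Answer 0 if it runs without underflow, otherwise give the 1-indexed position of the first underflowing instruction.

PUSH 12 -> [12]
POP     -> []
PUSH -1 -> [-1]
PUSH 52 -> [-1, 52]
POP     -> [-1]
PUSH 5  -> [-1, 5]
OVER    -> [-1, 5, -1]
LT      -> [-1, 0]
MUL     -> [0]
DUP     -> [0, 0]
SUB     -> [0]
PUSH 19 -> [0, 19]
PUSH -1 -> [0, 19, -1]
LT      -> [0, 0]

0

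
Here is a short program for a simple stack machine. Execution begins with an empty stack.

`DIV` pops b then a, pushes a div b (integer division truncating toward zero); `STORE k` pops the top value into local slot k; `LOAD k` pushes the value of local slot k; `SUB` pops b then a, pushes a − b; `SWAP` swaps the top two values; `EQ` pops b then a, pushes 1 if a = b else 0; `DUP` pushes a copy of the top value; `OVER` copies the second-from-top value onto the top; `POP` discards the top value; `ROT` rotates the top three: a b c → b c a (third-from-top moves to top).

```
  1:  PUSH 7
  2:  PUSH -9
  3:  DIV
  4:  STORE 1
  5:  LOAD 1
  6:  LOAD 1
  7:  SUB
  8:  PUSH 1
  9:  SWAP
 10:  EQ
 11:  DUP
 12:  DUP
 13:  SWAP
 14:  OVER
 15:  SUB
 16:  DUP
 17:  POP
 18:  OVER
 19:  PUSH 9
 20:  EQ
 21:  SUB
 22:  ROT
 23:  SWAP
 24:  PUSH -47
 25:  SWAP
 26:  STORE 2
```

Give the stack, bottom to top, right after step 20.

[0, 0, 0, 0]

PUSH 7   [7]
PUSH -9  [7, -9]
DIV      [0]
STORE 1  []
LOAD 1   [0]
LOAD 1   [0, 0]
SUB      [0]
PUSH 1   [0, 1]
SWAP     [1, 0]
EQ       [0]
DUP      [0, 0]
DUP      [0, 0, 0]
SWAP     [0, 0, 0]
OVER     [0, 0, 0, 0]
SUB      [0, 0, 0]
DUP      [0, 0, 0, 0]
POP      [0, 0, 0]
OVER     [0, 0, 0, 0]
PUSH 9   [0, 0, 0, 0, 9]
EQ       [0, 0, 0, 0]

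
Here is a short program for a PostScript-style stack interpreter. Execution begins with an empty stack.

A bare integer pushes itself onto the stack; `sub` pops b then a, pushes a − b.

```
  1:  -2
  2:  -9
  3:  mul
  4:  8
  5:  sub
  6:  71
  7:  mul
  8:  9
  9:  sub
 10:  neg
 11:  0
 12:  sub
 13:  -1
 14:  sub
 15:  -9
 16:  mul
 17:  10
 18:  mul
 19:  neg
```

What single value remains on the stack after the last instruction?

-2  -> -2
-9  -> -2 -9
mul -> 18
8   -> 18 8
sub -> 10
71  -> 10 71
mul -> 710
9   -> 710 9
sub -> 701
neg -> -701
0   -> -701 0
sub -> -701
-1  -> -701 -1
sub -> -700
-9  -> -700 -9
mul -> 6300
10  -> 6300 10
mul -> 63000
neg -> -63000

-63000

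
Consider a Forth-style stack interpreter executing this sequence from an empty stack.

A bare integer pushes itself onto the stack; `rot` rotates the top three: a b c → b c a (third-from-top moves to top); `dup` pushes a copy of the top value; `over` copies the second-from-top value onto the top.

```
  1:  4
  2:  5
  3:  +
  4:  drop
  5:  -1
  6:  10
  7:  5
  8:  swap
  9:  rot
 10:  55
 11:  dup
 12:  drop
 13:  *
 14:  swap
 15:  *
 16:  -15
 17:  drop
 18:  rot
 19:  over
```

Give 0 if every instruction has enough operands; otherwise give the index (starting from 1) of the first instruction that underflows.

18

4    : 4
5    : 4 5
+    : 9
drop : (empty)
-1   : -1
10   : -1 10
5    : -1 10 5
swap : -1 5 10
rot  : 5 10 -1
55   : 5 10 -1 55
dup  : 5 10 -1 55 55
drop : 5 10 -1 55
*    : 5 10 -55
swap : 5 -55 10
*    : 5 -550
-15  : 5 -550 -15
drop : 5 -550
rot  — needs 3 operands, stack has 2 → underflow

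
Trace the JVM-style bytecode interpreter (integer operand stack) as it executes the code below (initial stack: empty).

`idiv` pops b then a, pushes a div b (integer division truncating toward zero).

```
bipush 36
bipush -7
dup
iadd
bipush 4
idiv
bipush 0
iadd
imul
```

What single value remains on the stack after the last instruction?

bipush 36  [36]
bipush -7  [36, -7]
dup        [36, -7, -7]
iadd       [36, -14]
bipush 4   [36, -14, 4]
idiv       [36, -3]
bipush 0   [36, -3, 0]
iadd       [36, -3]
imul       [-108]

-108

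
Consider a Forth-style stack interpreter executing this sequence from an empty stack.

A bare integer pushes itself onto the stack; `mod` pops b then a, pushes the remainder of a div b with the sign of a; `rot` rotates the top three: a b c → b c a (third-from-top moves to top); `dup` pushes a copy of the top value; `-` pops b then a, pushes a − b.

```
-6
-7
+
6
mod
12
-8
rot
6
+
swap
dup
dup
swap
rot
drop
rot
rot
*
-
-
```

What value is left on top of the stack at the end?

-6    [-6]
-7    [-6, -7]
+     [-13]
6     [-13, 6]
mod   [-1]
12    [-1, 12]
-8    [-1, 12, -8]
rot   [12, -8, -1]
6     [12, -8, -1, 6]
+     [12, -8, 5]
swap  [12, 5, -8]
dup   [12, 5, -8, -8]
dup   [12, 5, -8, -8, -8]
swap  [12, 5, -8, -8, -8]
rot   [12, 5, -8, -8, -8]
drop  [12, 5, -8, -8]
rot   [12, -8, -8, 5]
rot   [12, -8, 5, -8]
*     [12, -8, -40]
-     [12, 32]
-     [-20]

-20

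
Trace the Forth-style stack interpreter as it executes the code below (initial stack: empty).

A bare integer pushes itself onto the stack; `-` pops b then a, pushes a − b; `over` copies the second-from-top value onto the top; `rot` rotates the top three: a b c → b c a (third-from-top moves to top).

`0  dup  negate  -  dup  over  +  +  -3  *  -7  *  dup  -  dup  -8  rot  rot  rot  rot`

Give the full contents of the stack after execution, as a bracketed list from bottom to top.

0      -> [0]
dup    -> [0, 0]
negate -> [0, 0]
-      -> [0]
dup    -> [0, 0]
over   -> [0, 0, 0]
+      -> [0, 0]
+      -> [0]
-3     -> [0, -3]
*      -> [0]
-7     -> [0, -7]
*      -> [0]
dup    -> [0, 0]
-      -> [0]
dup    -> [0, 0]
-8     -> [0, 0, -8]
rot    -> [0, -8, 0]
rot    -> [-8, 0, 0]
rot    -> [0, 0, -8]
rot    -> [0, -8, 0]

[0, -8, 0]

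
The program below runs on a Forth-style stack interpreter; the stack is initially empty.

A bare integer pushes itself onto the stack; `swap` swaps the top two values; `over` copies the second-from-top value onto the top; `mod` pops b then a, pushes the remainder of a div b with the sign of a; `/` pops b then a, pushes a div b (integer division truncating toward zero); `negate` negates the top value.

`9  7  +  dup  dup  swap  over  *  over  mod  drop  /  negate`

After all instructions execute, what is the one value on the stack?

9      -> 9
7      -> 9 7
+      -> 16
dup    -> 16 16
dup    -> 16 16 16
swap   -> 16 16 16
over   -> 16 16 16 16
*      -> 16 16 256
over   -> 16 16 256 16
mod    -> 16 16 0
drop   -> 16 16
/      -> 1
negate -> -1

-1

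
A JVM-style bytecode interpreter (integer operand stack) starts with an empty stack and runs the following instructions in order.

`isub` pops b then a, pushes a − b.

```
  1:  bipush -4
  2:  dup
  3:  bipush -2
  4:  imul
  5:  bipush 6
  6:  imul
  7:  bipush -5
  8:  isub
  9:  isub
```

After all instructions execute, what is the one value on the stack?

bipush -4 → [-4]
dup       → [-4, -4]
bipush -2 → [-4, -4, -2]
imul      → [-4, 8]
bipush 6  → [-4, 8, 6]
imul      → [-4, 48]
bipush -5 → [-4, 48, -5]
isub      → [-4, 53]
isub      → [-57]

-57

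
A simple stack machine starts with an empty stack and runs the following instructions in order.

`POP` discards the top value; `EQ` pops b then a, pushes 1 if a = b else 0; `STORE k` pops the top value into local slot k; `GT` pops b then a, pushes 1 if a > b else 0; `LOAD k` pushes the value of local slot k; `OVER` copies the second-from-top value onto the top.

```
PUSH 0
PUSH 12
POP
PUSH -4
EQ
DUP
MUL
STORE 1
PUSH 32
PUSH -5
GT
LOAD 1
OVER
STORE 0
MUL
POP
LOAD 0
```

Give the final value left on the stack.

PUSH 0  : 0
PUSH 12 : 0 12
POP     : 0
PUSH -4 : 0 -4
EQ      : 0
DUP     : 0 0
MUL     : 0
STORE 1 : (empty)
PUSH 32 : 32
PUSH -5 : 32 -5
GT      : 1
LOAD 1  : 1 0
OVER    : 1 0 1
STORE 0 : 1 0
MUL     : 0
POP     : (empty)
LOAD 0  : 1

1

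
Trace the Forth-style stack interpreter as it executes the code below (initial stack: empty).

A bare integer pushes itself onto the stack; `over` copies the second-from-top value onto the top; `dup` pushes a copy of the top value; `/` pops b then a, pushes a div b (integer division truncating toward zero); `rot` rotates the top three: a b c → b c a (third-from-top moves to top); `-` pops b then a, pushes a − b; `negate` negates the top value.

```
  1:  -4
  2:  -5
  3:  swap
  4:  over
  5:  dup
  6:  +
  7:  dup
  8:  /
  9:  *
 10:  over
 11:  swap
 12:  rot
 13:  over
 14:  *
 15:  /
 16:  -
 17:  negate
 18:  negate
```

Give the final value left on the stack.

-4     -> [-4]
-5     -> [-4, -5]
swap   -> [-5, -4]
over   -> [-5, -4, -5]
dup    -> [-5, -4, -5, -5]
+      -> [-5, -4, -10]
dup    -> [-5, -4, -10, -10]
/      -> [-5, -4, 1]
*      -> [-5, -4]
over   -> [-5, -4, -5]
swap   -> [-5, -5, -4]
rot    -> [-5, -4, -5]
over   -> [-5, -4, -5, -4]
*      -> [-5, -4, 20]
/      -> [-5, 0]
-      -> [-5]
negate -> [5]
negate -> [-5]

-5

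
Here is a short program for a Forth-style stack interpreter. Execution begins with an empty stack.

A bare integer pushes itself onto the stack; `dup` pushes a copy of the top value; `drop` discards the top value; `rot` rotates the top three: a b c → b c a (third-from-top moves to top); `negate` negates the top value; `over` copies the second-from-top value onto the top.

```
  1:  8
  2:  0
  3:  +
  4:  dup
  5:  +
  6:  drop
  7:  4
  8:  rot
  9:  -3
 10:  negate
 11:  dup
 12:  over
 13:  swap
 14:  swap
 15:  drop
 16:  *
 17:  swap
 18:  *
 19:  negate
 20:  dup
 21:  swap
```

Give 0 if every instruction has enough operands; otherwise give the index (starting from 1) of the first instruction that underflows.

8

8     [8]
0     [8, 0]
+     [8]
dup   [8, 8]
+     [16]
drop  []
4     [4]
rot  — needs 3 operands, stack has 1 → underflow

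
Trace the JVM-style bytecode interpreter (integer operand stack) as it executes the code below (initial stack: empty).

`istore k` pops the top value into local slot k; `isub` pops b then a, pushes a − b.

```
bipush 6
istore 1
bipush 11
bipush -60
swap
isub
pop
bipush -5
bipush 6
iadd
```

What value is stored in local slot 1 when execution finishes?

6

bipush 6   → [6]
istore 1   → []
bipush 11  → [11]
bipush -60 → [11, -60]
swap       → [-60, 11]
isub       → [-71]
pop        → []
bipush -5  → [-5]
bipush 6   → [-5, 6]
iadd       → [1]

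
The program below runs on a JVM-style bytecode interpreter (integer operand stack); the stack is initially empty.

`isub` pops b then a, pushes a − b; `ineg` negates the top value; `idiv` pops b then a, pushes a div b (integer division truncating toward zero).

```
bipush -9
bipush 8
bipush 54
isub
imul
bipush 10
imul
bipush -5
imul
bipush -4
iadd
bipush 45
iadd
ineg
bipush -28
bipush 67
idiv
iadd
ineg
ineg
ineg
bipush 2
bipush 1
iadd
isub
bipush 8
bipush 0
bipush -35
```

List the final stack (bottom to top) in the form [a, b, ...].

bipush -9  -> -9
bipush 8   -> -9 8
bipush 54  -> -9 8 54
isub       -> -9 -46
imul       -> 414
bipush 10  -> 414 10
imul       -> 4140
bipush -5  -> 4140 -5
imul       -> -20700
bipush -4  -> -20700 -4
iadd       -> -20704
bipush 45  -> -20704 45
iadd       -> -20659
ineg       -> 20659
bipush -28 -> 20659 -28
bipush 67  -> 20659 -28 67
idiv       -> 20659 0
iadd       -> 20659
ineg       -> -20659
ineg       -> 20659
ineg       -> -20659
bipush 2   -> -20659 2
bipush 1   -> -20659 2 1
iadd       -> -20659 3
isub       -> -20662
bipush 8   -> -20662 8
bipush 0   -> -20662 8 0
bipush -35 -> -20662 8 0 -35

[-20662, 8, 0, -35]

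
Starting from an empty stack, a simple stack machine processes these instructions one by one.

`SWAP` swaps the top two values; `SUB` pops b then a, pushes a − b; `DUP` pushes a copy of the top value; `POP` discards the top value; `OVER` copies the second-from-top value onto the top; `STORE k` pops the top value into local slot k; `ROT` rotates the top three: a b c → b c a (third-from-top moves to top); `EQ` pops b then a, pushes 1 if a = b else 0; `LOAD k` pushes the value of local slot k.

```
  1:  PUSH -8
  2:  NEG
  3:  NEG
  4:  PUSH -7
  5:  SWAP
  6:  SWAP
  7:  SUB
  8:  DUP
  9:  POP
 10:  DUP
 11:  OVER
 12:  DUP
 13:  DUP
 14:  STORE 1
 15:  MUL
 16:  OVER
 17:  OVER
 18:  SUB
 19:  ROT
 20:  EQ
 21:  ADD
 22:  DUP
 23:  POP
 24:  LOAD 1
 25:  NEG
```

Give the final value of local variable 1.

PUSH -8 : [-8]
NEG     : [8]
NEG     : [-8]
PUSH -7 : [-8, -7]
SWAP    : [-7, -8]
SWAP    : [-8, -7]
SUB     : [-1]
DUP     : [-1, -1]
POP     : [-1]
DUP     : [-1, -1]
OVER    : [-1, -1, -1]
DUP     : [-1, -1, -1, -1]
DUP     : [-1, -1, -1, -1, -1]
STORE 1 : [-1, -1, -1, -1]
MUL     : [-1, -1, 1]
OVER    : [-1, -1, 1, -1]
OVER    : [-1, -1, 1, -1, 1]
SUB     : [-1, -1, 1, -2]
ROT     : [-1, 1, -2, -1]
EQ      : [-1, 1, 0]
ADD     : [-1, 1]
DUP     : [-1, 1, 1]
POP     : [-1, 1]
LOAD 1  : [-1, 1, -1]
NEG     : [-1, 1, 1]

-1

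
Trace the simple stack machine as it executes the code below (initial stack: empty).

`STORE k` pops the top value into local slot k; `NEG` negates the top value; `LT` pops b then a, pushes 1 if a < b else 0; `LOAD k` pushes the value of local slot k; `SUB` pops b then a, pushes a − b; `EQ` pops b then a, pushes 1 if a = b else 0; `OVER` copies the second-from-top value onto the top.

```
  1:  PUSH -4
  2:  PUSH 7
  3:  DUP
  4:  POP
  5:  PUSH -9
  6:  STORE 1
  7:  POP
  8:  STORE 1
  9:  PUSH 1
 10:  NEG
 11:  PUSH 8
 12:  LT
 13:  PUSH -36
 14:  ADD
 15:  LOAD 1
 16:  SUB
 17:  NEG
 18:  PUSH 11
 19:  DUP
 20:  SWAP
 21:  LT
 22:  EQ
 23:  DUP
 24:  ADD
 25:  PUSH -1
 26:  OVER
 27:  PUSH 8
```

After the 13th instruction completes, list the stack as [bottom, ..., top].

[1, -36]

PUSH -4  : [-4]
PUSH 7   : [-4, 7]
DUP      : [-4, 7, 7]
POP      : [-4, 7]
PUSH -9  : [-4, 7, -9]
STORE 1  : [-4, 7]
POP      : [-4]
STORE 1  : []
PUSH 1   : [1]
NEG      : [-1]
PUSH 8   : [-1, 8]
LT       : [1]
PUSH -36 : [1, -36]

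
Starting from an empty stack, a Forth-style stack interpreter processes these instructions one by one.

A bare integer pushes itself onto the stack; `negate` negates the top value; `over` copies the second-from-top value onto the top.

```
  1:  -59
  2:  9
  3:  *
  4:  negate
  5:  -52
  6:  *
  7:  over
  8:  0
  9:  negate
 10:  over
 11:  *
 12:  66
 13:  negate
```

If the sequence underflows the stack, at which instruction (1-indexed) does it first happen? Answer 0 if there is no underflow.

-59    -> -59
9      -> -59 9
*      -> -531
negate -> 531
-52    -> 531 -52
*      -> -27612
over  — needs 2 operands, stack has 1 → underflow

7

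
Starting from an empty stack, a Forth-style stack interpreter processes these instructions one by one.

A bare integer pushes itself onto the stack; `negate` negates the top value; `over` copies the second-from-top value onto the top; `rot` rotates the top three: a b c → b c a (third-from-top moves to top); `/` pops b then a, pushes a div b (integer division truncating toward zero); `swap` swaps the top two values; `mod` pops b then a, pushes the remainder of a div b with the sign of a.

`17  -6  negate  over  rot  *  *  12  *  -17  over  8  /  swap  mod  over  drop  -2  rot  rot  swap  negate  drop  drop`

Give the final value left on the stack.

17      17
-6      17 -6
negate  17 6
over    17 6 17
rot     6 17 17
*       6 289
*       1734
12      1734 12
*       20808
-17     20808 -17
over    20808 -17 20808
8       20808 -17 20808 8
/       20808 -17 2601
swap    20808 2601 -17
mod     20808 0
over    20808 0 20808
drop    20808 0
-2      20808 0 -2
rot     0 -2 20808
rot     -2 20808 0
swap    -2 0 20808
negate  -2 0 -20808
drop    -2 0
drop    -2

-2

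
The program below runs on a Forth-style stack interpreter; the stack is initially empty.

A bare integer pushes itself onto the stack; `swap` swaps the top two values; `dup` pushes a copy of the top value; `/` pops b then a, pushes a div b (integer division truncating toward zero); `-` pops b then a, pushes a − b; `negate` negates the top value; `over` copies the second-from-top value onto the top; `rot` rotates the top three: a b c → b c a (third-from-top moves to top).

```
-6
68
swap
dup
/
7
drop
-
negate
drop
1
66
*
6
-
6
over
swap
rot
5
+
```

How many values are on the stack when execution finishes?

-6      -6
68      -6 68
swap    68 -6
dup     68 -6 -6
/       68 1
7       68 1 7
drop    68 1
-       67
negate  -67
drop    (empty)
1       1
66      1 66
*       66
6       66 6
-       60
6       60 6
over    60 6 60
swap    60 60 6
rot     60 6 60
5       60 6 60 5
+       60 6 65

3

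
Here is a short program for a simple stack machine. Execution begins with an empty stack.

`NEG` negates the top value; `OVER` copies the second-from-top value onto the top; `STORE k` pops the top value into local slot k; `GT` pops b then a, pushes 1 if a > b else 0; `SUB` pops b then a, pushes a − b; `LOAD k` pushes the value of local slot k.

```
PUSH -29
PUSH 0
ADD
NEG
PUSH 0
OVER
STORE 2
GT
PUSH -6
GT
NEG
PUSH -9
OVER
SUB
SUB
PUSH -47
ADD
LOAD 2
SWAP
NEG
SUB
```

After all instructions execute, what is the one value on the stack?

-11

PUSH -29  -29
PUSH 0    -29 0
ADD       -29
NEG       29
PUSH 0    29 0
OVER      29 0 29
STORE 2   29 0
GT        1
PUSH -6   1 -6
GT        1
NEG       -1
PUSH -9   -1 -9
OVER      -1 -9 -1
SUB       -1 -8
SUB       7
PUSH -47  7 -47
ADD       -40
LOAD 2    -40 29
SWAP      29 -40
NEG       29 40
SUB       -11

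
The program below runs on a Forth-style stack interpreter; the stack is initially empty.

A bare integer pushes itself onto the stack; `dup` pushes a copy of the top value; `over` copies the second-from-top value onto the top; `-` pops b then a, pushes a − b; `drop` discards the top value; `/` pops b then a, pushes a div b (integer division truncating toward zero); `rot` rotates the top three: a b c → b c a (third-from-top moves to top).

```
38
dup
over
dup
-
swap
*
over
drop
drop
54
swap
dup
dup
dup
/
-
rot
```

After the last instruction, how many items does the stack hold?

3

38   -> 38
dup  -> 38 38
over -> 38 38 38
dup  -> 38 38 38 38
-    -> 38 38 0
swap -> 38 0 38
*    -> 38 0
over -> 38 0 38
drop -> 38 0
drop -> 38
54   -> 38 54
swap -> 54 38
dup  -> 54 38 38
dup  -> 54 38 38 38
dup  -> 54 38 38 38 38
/    -> 54 38 38 1
-    -> 54 38 37
rot  -> 38 37 54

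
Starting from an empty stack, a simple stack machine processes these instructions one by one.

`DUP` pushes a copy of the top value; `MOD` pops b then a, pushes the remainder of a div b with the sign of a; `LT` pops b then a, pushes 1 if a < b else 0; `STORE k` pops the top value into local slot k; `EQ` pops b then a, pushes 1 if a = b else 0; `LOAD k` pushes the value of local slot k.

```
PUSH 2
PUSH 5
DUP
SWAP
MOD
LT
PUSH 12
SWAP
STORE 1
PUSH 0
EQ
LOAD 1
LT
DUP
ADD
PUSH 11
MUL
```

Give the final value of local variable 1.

PUSH 2  → 2
PUSH 5  → 2 5
DUP     → 2 5 5
SWAP    → 2 5 5
MOD     → 2 0
LT      → 0
PUSH 12 → 0 12
SWAP    → 12 0
STORE 1 → 12
PUSH 0  → 12 0
EQ      → 0
LOAD 1  → 0 0
LT      → 0
DUP     → 0 0
ADD     → 0
PUSH 11 → 0 11
MUL     → 0

0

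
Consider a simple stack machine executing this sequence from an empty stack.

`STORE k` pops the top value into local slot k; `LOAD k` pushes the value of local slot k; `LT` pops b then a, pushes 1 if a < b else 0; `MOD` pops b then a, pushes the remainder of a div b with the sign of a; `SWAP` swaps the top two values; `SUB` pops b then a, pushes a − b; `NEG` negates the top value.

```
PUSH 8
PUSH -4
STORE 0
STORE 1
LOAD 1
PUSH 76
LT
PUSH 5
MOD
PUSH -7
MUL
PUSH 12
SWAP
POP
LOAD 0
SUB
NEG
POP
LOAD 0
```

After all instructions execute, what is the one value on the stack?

-4

PUSH 8   [8]
PUSH -4  [8, -4]
STORE 0  [8]
STORE 1  []
LOAD 1   [8]
PUSH 76  [8, 76]
LT       [1]
PUSH 5   [1, 5]
MOD      [1]
PUSH -7  [1, -7]
MUL      [-7]
PUSH 12  [-7, 12]
SWAP     [12, -7]
POP      [12]
LOAD 0   [12, -4]
SUB      [16]
NEG      [-16]
POP      []
LOAD 0   [-4]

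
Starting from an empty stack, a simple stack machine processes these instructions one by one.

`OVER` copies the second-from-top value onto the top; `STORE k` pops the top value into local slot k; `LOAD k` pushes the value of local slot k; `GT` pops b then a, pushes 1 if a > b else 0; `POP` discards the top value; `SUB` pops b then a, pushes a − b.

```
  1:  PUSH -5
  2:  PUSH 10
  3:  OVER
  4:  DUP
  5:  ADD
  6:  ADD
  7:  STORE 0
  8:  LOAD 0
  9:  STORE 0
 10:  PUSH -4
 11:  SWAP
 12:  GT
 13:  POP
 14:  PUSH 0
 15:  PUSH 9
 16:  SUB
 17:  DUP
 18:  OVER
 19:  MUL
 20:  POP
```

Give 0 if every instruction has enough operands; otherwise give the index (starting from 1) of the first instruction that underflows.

0

PUSH -5 -> -5
PUSH 10 -> -5 10
OVER    -> -5 10 -5
DUP     -> -5 10 -5 -5
ADD     -> -5 10 -10
ADD     -> -5 0
STORE 0 -> -5
LOAD 0  -> -5 0
STORE 0 -> -5
PUSH -4 -> -5 -4
SWAP    -> -4 -5
GT      -> 1
POP     -> (empty)
PUSH 0  -> 0
PUSH 9  -> 0 9
SUB     -> -9
DUP     -> -9 -9
OVER    -> -9 -9 -9
MUL     -> -9 81
POP     -> -9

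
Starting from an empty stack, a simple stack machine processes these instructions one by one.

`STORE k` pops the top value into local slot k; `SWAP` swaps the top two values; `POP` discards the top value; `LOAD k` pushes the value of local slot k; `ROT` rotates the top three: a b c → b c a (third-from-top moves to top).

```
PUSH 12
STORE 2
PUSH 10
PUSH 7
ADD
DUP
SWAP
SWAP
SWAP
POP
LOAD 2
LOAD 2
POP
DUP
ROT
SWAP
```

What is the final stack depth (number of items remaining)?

PUSH 12 → [12]
STORE 2 → []
PUSH 10 → [10]
PUSH 7  → [10, 7]
ADD     → [17]
DUP     → [17, 17]
SWAP    → [17, 17]
SWAP    → [17, 17]
SWAP    → [17, 17]
POP     → [17]
LOAD 2  → [17, 12]
LOAD 2  → [17, 12, 12]
POP     → [17, 12]
DUP     → [17, 12, 12]
ROT     → [12, 12, 17]
SWAP    → [12, 17, 12]

3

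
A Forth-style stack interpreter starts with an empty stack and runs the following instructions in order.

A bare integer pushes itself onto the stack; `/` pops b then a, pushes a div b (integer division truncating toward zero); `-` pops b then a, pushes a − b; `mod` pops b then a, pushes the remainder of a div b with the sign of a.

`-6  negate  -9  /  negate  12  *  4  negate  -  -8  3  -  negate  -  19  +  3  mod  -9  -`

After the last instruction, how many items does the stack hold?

1

-6     → [-6]
negate → [6]
-9     → [6, -9]
/      → [0]
negate → [0]
12     → [0, 12]
*      → [0]
4      → [0, 4]
negate → [0, -4]
-      → [4]
-8     → [4, -8]
3      → [4, -8, 3]
-      → [4, -11]
negate → [4, 11]
-      → [-7]
19     → [-7, 19]
+      → [12]
3      → [12, 3]
mod    → [0]
-9     → [0, -9]
-      → [9]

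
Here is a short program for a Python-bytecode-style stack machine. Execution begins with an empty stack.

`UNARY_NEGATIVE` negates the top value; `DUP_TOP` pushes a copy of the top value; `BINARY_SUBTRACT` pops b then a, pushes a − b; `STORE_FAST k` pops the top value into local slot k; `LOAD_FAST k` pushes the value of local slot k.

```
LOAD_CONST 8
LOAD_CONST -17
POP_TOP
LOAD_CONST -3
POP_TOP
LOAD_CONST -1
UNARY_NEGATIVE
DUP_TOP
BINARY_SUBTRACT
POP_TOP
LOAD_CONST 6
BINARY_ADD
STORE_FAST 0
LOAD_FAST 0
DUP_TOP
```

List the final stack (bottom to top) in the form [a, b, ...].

[14, 14]

LOAD_CONST 8     [8]
LOAD_CONST -17   [8, -17]
POP_TOP          [8]
LOAD_CONST -3    [8, -3]
POP_TOP          [8]
LOAD_CONST -1    [8, -1]
UNARY_NEGATIVE   [8, 1]
DUP_TOP          [8, 1, 1]
BINARY_SUBTRACT  [8, 0]
POP_TOP          [8]
LOAD_CONST 6     [8, 6]
BINARY_ADD       [14]
STORE_FAST 0     []
LOAD_FAST 0      [14]
DUP_TOP          [14, 14]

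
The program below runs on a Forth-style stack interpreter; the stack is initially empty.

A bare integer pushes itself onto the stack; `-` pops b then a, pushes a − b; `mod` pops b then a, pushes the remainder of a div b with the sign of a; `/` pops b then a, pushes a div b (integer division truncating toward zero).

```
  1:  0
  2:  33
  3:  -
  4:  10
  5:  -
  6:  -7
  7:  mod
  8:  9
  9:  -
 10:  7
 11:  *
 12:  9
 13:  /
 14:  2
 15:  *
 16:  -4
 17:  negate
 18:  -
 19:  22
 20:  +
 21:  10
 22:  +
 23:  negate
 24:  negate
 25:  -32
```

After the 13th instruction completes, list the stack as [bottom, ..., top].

[-7]

0   → [0]
33  → [0, 33]
-   → [-33]
10  → [-33, 10]
-   → [-43]
-7  → [-43, -7]
mod → [-1]
9   → [-1, 9]
-   → [-10]
7   → [-10, 7]
*   → [-70]
9   → [-70, 9]
/   → [-7]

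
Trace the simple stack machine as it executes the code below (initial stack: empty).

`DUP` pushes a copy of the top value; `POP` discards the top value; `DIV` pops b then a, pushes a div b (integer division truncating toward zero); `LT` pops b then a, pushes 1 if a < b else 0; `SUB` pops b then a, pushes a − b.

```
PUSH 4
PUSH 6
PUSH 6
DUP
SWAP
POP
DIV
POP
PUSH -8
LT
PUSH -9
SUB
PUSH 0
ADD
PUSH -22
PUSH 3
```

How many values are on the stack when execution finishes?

PUSH 4   -> 4
PUSH 6   -> 4 6
PUSH 6   -> 4 6 6
DUP      -> 4 6 6 6
SWAP     -> 4 6 6 6
POP      -> 4 6 6
DIV      -> 4 1
POP      -> 4
PUSH -8  -> 4 -8
LT       -> 0
PUSH -9  -> 0 -9
SUB      -> 9
PUSH 0   -> 9 0
ADD      -> 9
PUSH -22 -> 9 -22
PUSH 3   -> 9 -22 3

3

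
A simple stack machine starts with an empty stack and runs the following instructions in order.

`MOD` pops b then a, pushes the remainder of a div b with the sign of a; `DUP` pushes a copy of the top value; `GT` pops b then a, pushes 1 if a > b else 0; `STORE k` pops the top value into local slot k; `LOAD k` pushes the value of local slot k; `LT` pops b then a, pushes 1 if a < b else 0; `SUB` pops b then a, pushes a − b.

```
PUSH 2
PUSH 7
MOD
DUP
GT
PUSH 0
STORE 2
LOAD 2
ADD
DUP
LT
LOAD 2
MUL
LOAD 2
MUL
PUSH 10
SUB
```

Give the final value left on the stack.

PUSH 2  → [2]
PUSH 7  → [2, 7]
MOD     → [2]
DUP     → [2, 2]
GT      → [0]
PUSH 0  → [0, 0]
STORE 2 → [0]
LOAD 2  → [0, 0]
ADD     → [0]
DUP     → [0, 0]
LT      → [0]
LOAD 2  → [0, 0]
MUL     → [0]
LOAD 2  → [0, 0]
MUL     → [0]
PUSH 10 → [0, 10]
SUB     → [-10]

-10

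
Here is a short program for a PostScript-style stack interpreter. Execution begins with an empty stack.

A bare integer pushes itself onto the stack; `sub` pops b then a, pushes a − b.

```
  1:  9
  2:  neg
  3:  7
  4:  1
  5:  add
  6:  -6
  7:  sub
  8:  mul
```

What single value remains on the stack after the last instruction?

9   -> 9
neg -> -9
7   -> -9 7
1   -> -9 7 1
add -> -9 8
-6  -> -9 8 -6
sub -> -9 14
mul -> -126

-126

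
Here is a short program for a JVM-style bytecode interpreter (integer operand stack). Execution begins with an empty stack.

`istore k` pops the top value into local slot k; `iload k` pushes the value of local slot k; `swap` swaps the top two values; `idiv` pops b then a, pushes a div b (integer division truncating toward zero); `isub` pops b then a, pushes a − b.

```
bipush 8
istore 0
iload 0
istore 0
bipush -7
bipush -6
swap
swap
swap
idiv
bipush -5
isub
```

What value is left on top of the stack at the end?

5

bipush 8   8
istore 0   (empty)
iload 0    8
istore 0   (empty)
bipush -7  -7
bipush -6  -7 -6
swap       -6 -7
swap       -7 -6
swap       -6 -7
idiv       0
bipush -5  0 -5
isub       5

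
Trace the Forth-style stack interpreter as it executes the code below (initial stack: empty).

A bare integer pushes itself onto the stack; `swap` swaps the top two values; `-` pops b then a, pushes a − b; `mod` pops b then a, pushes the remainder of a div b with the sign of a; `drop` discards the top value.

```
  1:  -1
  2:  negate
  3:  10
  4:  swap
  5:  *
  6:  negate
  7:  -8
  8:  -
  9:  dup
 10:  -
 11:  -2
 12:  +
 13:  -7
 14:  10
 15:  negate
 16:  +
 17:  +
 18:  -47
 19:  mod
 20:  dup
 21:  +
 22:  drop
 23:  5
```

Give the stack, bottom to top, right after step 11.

-1     : -1
negate : 1
10     : 1 10
swap   : 10 1
*      : 10
negate : -10
-8     : -10 -8
-      : -2
dup    : -2 -2
-      : 0
-2     : 0 -2

[0, -2]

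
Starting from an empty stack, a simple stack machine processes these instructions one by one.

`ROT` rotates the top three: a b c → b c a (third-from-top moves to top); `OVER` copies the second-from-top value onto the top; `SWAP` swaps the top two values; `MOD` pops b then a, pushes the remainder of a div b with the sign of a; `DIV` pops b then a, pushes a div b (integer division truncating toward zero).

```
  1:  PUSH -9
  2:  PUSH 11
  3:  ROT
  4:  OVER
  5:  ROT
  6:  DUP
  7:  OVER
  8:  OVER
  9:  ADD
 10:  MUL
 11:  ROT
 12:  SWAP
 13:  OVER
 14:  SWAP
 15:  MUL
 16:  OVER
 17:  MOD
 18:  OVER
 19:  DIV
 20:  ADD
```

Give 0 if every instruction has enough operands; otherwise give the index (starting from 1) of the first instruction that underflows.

3

PUSH -9  -9
PUSH 11  -9 11
ROT  — needs 3 operands, stack has 2 → underflow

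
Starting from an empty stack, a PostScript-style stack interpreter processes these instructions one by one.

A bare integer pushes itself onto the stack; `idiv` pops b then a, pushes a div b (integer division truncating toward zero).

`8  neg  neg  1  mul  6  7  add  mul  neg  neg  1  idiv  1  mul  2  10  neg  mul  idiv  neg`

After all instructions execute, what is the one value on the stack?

8    → 8
neg  → -8
neg  → 8
1    → 8 1
mul  → 8
6    → 8 6
7    → 8 6 7
add  → 8 13
mul  → 104
neg  → -104
neg  → 104
1    → 104 1
idiv → 104
1    → 104 1
mul  → 104
2    → 104 2
10   → 104 2 10
neg  → 104 2 -10
mul  → 104 -20
idiv → -5
neg  → 5

5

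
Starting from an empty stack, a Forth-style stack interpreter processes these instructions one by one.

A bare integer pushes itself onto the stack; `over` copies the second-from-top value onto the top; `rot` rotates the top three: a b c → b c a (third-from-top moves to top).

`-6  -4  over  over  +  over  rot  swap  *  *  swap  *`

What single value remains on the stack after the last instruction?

-6    -6
-4    -6 -4
over  -6 -4 -6
over  -6 -4 -6 -4
+     -6 -4 -10
over  -6 -4 -10 -4
rot   -6 -10 -4 -4
swap  -6 -10 -4 -4
*     -6 -10 16
*     -6 -160
swap  -160 -6
*     960

960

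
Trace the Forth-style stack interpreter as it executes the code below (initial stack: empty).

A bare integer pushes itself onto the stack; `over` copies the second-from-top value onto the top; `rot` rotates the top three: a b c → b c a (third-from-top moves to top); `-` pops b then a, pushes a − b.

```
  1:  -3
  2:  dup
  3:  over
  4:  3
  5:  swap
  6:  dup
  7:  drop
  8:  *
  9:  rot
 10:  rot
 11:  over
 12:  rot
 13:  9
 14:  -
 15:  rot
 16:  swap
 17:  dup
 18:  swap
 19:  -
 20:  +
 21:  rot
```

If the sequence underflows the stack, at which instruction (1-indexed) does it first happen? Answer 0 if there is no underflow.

0

-3   -> -3
dup  -> -3 -3
over -> -3 -3 -3
3    -> -3 -3 -3 3
swap -> -3 -3 3 -3
dup  -> -3 -3 3 -3 -3
drop -> -3 -3 3 -3
*    -> -3 -3 -9
rot  -> -3 -9 -3
rot  -> -9 -3 -3
over -> -9 -3 -3 -3
rot  -> -9 -3 -3 -3
9    -> -9 -3 -3 -3 9
-    -> -9 -3 -3 -12
rot  -> -9 -3 -12 -3
swap -> -9 -3 -3 -12
dup  -> -9 -3 -3 -12 -12
swap -> -9 -3 -3 -12 -12
-    -> -9 -3 -3 0
+    -> -9 -3 -3
rot  -> -3 -3 -9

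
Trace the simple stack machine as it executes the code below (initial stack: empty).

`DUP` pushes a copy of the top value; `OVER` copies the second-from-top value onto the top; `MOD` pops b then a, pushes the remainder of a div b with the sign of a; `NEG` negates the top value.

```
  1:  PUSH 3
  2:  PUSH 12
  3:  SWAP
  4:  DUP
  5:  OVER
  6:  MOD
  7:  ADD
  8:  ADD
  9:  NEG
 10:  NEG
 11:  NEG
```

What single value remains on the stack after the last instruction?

-15

PUSH 3  → 3
PUSH 12 → 3 12
SWAP    → 12 3
DUP     → 12 3 3
OVER    → 12 3 3 3
MOD     → 12 3 0
ADD     → 12 3
ADD     → 15
NEG     → -15
NEG     → 15
NEG     → -15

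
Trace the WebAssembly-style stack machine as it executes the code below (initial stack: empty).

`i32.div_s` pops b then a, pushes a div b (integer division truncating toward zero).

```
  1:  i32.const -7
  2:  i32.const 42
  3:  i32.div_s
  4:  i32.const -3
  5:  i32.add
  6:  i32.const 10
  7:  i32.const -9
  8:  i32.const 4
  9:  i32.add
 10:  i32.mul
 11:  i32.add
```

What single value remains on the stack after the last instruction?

-53

i32.const -7 -> [-7]
i32.const 42 -> [-7, 42]
i32.div_s    -> [0]
i32.const -3 -> [0, -3]
i32.add      -> [-3]
i32.const 10 -> [-3, 10]
i32.const -9 -> [-3, 10, -9]
i32.const 4  -> [-3, 10, -9, 4]
i32.add      -> [-3, 10, -5]
i32.mul      -> [-3, -50]
i32.add      -> [-53]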